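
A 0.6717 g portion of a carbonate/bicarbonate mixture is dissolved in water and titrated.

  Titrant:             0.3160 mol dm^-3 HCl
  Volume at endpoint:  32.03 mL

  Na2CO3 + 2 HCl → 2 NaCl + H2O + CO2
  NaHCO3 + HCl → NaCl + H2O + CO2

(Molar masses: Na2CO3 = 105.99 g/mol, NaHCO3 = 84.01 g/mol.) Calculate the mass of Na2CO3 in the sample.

0.3052 g

n(HCl) = 0.03203 × 0.3160 = 0.01012 mol
Let x = n(Na2CO3), y = n(NaHCO3).
Titrant: 2x + 1y = 0.01012;  mass: 105.99x + 84.01y = 0.6717
Solving, x = 2.879 × 10^-3 mol, y = 4.363 × 10^-3 mol
mass of Na2CO3 = 2.879 × 10^-3 × 105.99 = 0.3052 g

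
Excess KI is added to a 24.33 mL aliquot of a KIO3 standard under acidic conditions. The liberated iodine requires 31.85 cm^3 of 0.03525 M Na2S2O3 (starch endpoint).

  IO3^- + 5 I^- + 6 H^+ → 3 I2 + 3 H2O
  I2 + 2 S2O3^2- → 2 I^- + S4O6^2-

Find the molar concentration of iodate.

n(S2O3^2-) = 0.03185 × 0.03525 = 1.123 × 10^-3 mol
n(I2) = n(S2O3^2-)/2 = 5.614 × 10^-4 mol
From the 1:3 ratio, n(IO3^-) in the aliquot = 1/3 × 5.614 × 10^-4 = 1.871 × 10^-4 mol
[IO3^-] = 1.871 × 10^-4 / 0.02433 = 0.007691 mol/L

0.007691 M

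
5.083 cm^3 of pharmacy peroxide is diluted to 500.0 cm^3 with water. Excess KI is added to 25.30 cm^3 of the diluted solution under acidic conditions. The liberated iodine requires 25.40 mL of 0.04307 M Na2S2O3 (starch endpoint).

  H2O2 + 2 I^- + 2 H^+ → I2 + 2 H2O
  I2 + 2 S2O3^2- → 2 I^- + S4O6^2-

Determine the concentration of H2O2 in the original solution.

n(S2O3^2-) = 0.02540 × 0.04307 = 1.094 × 10^-3 mol
n(I2) = n(S2O3^2-)/2 = 5.470 × 10^-4 mol
n(H2O2) in the aliquot = 5.470 × 10^-4 mol (1:1 ratio)
[H2O2]_dilute = 5.470 × 10^-4 / 0.02530 = 0.02162 mol/L
[H2O2]_original = 0.02162 × 500.0/5.083 = 2.127 mol/L

2.127 M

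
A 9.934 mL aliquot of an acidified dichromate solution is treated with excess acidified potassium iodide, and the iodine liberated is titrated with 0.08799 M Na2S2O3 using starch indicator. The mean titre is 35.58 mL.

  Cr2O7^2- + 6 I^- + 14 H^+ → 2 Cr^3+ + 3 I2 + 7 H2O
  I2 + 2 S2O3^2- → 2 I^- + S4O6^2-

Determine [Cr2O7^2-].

0.05252 M

n(S2O3^2-) = 0.03558 × 0.08799 = 3.131 × 10^-3 mol
n(I2) = n(S2O3^2-)/2 = 1.565 × 10^-3 mol
From the 1:3 ratio, n(Cr2O7^2-) in the aliquot = 1/3 × 1.565 × 10^-3 = 5.218 × 10^-4 mol
[Cr2O7^2-] = 5.218 × 10^-4 / 0.009934 = 0.05252 mol/L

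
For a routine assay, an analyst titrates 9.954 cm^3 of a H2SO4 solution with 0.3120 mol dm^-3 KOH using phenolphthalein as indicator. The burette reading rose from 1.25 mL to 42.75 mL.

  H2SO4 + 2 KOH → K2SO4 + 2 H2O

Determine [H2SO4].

n(KOH) = 0.04150 L × 0.3120 mol/L = 0.01295 mol
From the 1:2 mole ratio, n(H2SO4) = 1/2 × 0.01295 = 6.474 × 10^-3 mol
[H2SO4] = 6.474 × 10^-3 mol / 0.009954 L = 0.6504 mol/L

0.6504 mol/L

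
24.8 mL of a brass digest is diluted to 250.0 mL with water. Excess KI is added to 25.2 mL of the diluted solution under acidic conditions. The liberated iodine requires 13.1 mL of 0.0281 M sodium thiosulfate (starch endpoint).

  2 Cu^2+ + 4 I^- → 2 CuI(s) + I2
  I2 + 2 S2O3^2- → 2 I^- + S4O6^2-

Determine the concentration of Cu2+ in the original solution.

0.147 M

n(S2O3^2-) = 0.0131 × 0.0281 = 3.68 × 10^-4 mol
n(I2) = n(S2O3^2-)/2 = 1.84 × 10^-4 mol
From the 2:1 ratio, n(Cu2+) in the aliquot = 2/1 × 1.84 × 10^-4 = 3.68 × 10^-4 mol
[Cu2+]_dilute = 3.68 × 10^-4 / 0.0252 = 0.0146 mol/L
[Cu2+]_original = 0.0146 × 250.0/24.8 = 0.147 mol/L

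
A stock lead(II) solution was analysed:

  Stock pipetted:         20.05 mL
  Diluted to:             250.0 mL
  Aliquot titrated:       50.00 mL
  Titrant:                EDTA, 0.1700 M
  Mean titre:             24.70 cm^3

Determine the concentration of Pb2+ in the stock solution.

1.047 M

Pb^2+ + EDTA^4- → [Pb(EDTA)]^2-
n(EDTA) = 0.02470 × 0.1700 = 4.199 × 10^-3 mol
n(Pb2+) in the aliquot = 4.199 × 10^-3 mol (1:1 ratio)
[Pb2+]_dilute = 4.199 × 10^-3 / 0.05000 = 0.08398 mol/L
Dilution factor = 250.0 / 20.05 = 12.47
[Pb2+]_stock = 0.08398 × 12.47 = 1.047 mol/L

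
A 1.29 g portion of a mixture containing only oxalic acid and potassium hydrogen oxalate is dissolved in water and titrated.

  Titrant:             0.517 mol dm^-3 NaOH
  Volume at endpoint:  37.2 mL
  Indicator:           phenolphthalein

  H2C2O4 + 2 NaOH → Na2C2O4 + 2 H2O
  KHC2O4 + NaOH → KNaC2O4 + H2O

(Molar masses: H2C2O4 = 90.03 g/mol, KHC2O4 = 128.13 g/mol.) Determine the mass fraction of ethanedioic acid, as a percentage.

49.3 %

n(NaOH) = 0.0372 × 0.517 = 0.0192 mol
Let x = n(H2C2O4), y = n(KHC2O4).
Titrant: 2x + 1y = 0.0192;  mass: 90.03x + 128.13y = 1.29
Solving, x = 7.06 × 10^-3 mol, y = 5.10 × 10^-3 mol
mass of H2C2O4 = 7.06 × 10^-3 × 90.03 = 0.636 g
% H2C2O4 = 0.636 / 1.29 × 100 = 49.3 %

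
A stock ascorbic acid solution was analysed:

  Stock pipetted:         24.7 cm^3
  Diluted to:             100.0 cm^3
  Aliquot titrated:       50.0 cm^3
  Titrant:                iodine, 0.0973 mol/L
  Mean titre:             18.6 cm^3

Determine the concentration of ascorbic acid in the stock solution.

C6H8O6 + I2 → C6H6O6 + 2 HI
n(I2) = 0.0186 × 0.0973 = 1.81 × 10^-3 mol
n(C6H8O6) in the aliquot = 1.81 × 10^-3 mol (1:1 ratio)
[C6H8O6]_dilute = 1.81 × 10^-3 / 0.0500 = 0.0362 mol/L
Dilution factor = 100.0 / 24.7 = 4.049
[C6H8O6]_stock = 0.0362 × 4.049 = 0.147 mol/L

0.147 mol/L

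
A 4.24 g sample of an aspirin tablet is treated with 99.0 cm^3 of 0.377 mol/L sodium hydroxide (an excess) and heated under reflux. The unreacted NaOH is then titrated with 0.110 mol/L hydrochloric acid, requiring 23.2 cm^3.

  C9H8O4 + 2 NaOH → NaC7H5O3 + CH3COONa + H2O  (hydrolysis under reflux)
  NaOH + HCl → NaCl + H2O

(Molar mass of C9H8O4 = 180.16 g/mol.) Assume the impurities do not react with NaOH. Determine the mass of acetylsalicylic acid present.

n(NaOH) added = 0.0990 × 0.377 = 0.0373 mol
n(HCl) used in back-titration = 0.0232 × 0.110 = 2.55 × 10^-3 mol
n(NaOH) left over = 2.55 × 10^-3 mol (1:1 ratio)
n(NaOH) consumed by analyte = 0.0373 − 2.55 × 10^-3 = 0.0348 mol
From the 1:2 ratio, n(C9H8O4) = 1/2 × 0.0348 = 0.0174 mol
mass of C9H8O4 = 0.0174 × 180.16 = 3.13 g

3.13 g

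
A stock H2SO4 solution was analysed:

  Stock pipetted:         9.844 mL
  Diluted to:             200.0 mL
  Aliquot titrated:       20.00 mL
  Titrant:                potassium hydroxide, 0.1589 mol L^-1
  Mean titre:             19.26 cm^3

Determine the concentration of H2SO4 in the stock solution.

1.554 mol/L

H2SO4 + 2 KOH → K2SO4 + 2 H2O
n(KOH) = 0.01926 × 0.1589 = 3.060 × 10^-3 mol
From the 1:2 ratio, n(H2SO4) in the aliquot = 1/2 × 3.060 × 10^-3 = 1.530 × 10^-3 mol
[H2SO4]_dilute = 1.530 × 10^-3 / 0.02000 = 0.07651 mol/L
Dilution factor = 200.0 / 9.844 = 20.32
[H2SO4]_stock = 0.07651 × 20.32 = 1.554 mol/L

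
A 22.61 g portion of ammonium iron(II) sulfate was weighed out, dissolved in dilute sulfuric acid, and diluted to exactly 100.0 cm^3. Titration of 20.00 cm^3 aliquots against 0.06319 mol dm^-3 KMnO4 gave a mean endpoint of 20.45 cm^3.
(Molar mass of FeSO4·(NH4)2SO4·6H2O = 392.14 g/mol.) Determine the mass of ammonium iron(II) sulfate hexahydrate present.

12.67 g

MnO4^- + 5 Fe^2+ + 8 H^+ → Mn^2+ + 5 Fe^3+ + 4 H2O
n(KMnO4) per titration = 0.02045 × 0.06319 = 1.292 × 10^-3 mol
From the 5:1 ratio, n(FeSO4·(NH4)2SO4·6H2O) in each aliquot = 5/1 × 1.292 × 10^-3 = 6.461 × 10^-3 mol
n(FeSO4·(NH4)2SO4·6H2O) in the whole flask = 6.461 × 10^-3 × 100.0/20.00 = 0.03231 mol
mass of FeSO4·(NH4)2SO4·6H2O = 0.03231 × 392.14 = 12.67 g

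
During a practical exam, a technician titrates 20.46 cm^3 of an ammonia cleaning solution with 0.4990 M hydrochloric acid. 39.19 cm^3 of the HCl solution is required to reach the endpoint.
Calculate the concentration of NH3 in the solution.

0.9558 M

NH3 + HCl → NH4Cl
n(HCl) = 0.03919 L × 0.4990 mol/L = 0.01956 mol
n(NH3) = 0.01956 mol (1:1 mole ratio)
[NH3] = 0.01956 mol / 0.02046 L = 0.9558 mol/L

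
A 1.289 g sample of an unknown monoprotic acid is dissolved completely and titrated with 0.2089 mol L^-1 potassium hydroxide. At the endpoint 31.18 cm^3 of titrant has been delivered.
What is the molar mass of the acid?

197.9 g/mol

n(KOH) = 0.03118 L × 0.2089 mol/L = 6.514 × 10^-3 mol
n(HA) = 6.514 × 10^-3 mol (1:1 ratio)
M = m / n = 1.289 g / 6.514 × 10^-3 mol = 197.9 g/mol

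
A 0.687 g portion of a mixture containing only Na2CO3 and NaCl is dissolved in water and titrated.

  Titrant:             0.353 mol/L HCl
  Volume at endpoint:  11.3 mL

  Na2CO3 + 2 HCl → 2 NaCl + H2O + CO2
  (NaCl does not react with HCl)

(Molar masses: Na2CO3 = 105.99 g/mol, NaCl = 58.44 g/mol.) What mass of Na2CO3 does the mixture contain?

n(HCl) = 0.0113 × 0.353 = 3.99 × 10^-3 mol
Let x = n(Na2CO3), y = n(NaCl).
Titrant: 2x = 3.99 × 10^-3;  mass: 105.99x + 58.44y = 0.687
Solving, x = 1.99 × 10^-3 mol, y = 8.14 × 10^-3 mol
mass of Na2CO3 = 1.99 × 10^-3 × 105.99 = 0.211 g

0.211 g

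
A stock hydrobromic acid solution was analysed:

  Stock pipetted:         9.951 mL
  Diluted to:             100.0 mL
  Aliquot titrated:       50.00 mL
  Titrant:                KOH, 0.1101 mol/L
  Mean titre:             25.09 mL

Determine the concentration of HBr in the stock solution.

HBr + KOH → KBr + H2O
n(KOH) = 0.02509 × 0.1101 = 2.762 × 10^-3 mol
n(HBr) in the aliquot = 2.762 × 10^-3 mol (1:1 ratio)
[HBr]_dilute = 2.762 × 10^-3 / 0.05000 = 0.05525 mol/L
Dilution factor = 100.0 / 9.951 = 10.05
[HBr]_stock = 0.05525 × 10.05 = 0.5552 mol/L

0.5552 mol/L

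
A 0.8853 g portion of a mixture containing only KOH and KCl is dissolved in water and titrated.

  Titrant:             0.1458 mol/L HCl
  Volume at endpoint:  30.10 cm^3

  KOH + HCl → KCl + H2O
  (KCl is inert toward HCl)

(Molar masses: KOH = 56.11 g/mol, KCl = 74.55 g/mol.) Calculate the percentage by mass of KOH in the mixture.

n(HCl) = 0.03010 × 0.1458 = 4.389 × 10^-3 mol
Let x = n(KOH), y = n(KCl).
Titrant: 1x = 4.389 × 10^-3;  mass: 56.11x + 74.55y = 0.8853
Solving, x = 4.389 × 10^-3 mol, y = 8.572 × 10^-3 mol
mass of KOH = 4.389 × 10^-3 × 56.11 = 0.2462 g
% KOH = 0.2462 / 0.8853 × 100 = 27.81 %

27.81 %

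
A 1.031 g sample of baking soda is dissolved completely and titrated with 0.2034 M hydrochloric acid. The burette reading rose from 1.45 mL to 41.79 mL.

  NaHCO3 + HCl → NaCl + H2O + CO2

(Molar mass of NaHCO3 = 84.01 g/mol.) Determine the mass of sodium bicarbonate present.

n(HCl) = 0.04034 L × 0.2034 mol/L = 8.205 × 10^-3 mol
n(NaHCO3) = 8.205 × 10^-3 mol (1:1 ratio)
mass of NaHCO3 = 8.205 × 10^-3 × 84.01 g/mol = 0.6893 g

0.6893 g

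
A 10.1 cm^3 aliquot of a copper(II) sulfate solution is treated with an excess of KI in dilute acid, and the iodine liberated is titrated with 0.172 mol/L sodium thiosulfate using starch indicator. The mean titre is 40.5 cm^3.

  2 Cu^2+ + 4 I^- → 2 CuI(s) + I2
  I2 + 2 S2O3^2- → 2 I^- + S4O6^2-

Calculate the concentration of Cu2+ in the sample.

0.690 mol/L

n(S2O3^2-) = 0.0405 × 0.172 = 6.97 × 10^-3 mol
n(I2) = n(S2O3^2-)/2 = 3.48 × 10^-3 mol
From the 2:1 ratio, n(Cu2+) in the aliquot = 2/1 × 3.48 × 10^-3 = 6.97 × 10^-3 mol
[Cu2+] = 6.97 × 10^-3 / 0.0101 = 0.690 mol/L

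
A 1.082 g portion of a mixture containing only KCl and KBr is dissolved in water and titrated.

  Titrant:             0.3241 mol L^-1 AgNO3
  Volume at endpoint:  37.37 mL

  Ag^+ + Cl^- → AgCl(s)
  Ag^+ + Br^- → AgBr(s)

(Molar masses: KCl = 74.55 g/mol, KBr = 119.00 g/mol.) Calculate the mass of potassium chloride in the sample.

0.6026 g

n(AgNO3) = 0.03737 × 0.3241 = 0.01211 mol
Let x = n(KCl), y = n(KBr).
Titrant: 1x + 1y = 0.01211;  mass: 74.55x + 119.00y = 1.082
Solving, x = 8.083 × 10^-3 mol, y = 4.029 × 10^-3 mol
mass of KCl = 8.083 × 10^-3 × 74.55 = 0.6026 g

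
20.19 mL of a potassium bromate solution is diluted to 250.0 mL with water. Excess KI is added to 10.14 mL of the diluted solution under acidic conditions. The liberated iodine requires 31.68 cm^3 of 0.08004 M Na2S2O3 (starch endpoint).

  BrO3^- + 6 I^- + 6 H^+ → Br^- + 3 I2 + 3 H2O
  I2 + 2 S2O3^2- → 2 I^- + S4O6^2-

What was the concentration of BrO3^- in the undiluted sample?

0.5161 M

n(S2O3^2-) = 0.03168 × 0.08004 = 2.536 × 10^-3 mol
n(I2) = n(S2O3^2-)/2 = 1.268 × 10^-3 mol
From the 1:3 ratio, n(BrO3^-) in the aliquot = 1/3 × 1.268 × 10^-3 = 4.226 × 10^-4 mol
[BrO3^-]_dilute = 4.226 × 10^-4 / 0.01014 = 0.04168 mol/L
[BrO3^-]_original = 0.04168 × 250.0/20.19 = 0.5161 mol/L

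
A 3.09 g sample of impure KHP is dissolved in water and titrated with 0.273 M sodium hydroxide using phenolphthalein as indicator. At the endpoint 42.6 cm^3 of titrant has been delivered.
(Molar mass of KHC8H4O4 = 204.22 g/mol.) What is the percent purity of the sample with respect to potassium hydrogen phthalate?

76.9 %

KHC8H4O4 + NaOH → KNaC8H4O4 + H2O
n(NaOH) = 0.0426 L × 0.273 mol/L = 0.0116 mol
n(KHC8H4O4) = 0.0116 mol (1:1 ratio)
mass of KHC8H4O4 = 0.0116 × 204.22 g/mol = 2.38 g
% KHC8H4O4 = 2.38 / 3.09 × 100 = 76.9 %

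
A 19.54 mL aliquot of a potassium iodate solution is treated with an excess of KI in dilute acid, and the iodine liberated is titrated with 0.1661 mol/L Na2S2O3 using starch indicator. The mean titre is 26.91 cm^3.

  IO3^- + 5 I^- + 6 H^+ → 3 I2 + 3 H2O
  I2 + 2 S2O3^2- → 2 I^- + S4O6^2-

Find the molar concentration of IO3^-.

0.03812 mol/L

n(S2O3^2-) = 0.02691 × 0.1661 = 4.470 × 10^-3 mol
n(I2) = n(S2O3^2-)/2 = 2.235 × 10^-3 mol
From the 1:3 ratio, n(IO3^-) in the aliquot = 1/3 × 2.235 × 10^-3 = 7.450 × 10^-4 mol
[IO3^-] = 7.450 × 10^-4 / 0.01954 = 0.03812 mol/L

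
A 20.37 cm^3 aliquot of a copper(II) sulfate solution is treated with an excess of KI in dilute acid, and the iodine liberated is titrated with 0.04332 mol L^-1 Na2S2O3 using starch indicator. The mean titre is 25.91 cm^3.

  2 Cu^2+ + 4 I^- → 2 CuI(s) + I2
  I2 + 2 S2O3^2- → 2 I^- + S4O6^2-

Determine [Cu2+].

0.05510 mol/L

n(S2O3^2-) = 0.02591 × 0.04332 = 1.122 × 10^-3 mol
n(I2) = n(S2O3^2-)/2 = 5.612 × 10^-4 mol
From the 2:1 ratio, n(Cu2+) in the aliquot = 2/1 × 5.612 × 10^-4 = 1.122 × 10^-3 mol
[Cu2+] = 1.122 × 10^-3 / 0.02037 = 0.05510 mol/L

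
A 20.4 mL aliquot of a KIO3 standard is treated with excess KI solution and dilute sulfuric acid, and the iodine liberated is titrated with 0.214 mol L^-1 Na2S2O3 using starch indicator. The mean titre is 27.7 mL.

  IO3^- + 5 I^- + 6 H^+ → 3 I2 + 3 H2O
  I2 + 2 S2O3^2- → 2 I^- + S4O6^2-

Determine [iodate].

0.0484 mol/L

n(S2O3^2-) = 0.0277 × 0.214 = 5.93 × 10^-3 mol
n(I2) = n(S2O3^2-)/2 = 2.96 × 10^-3 mol
From the 1:3 ratio, n(IO3^-) in the aliquot = 1/3 × 2.96 × 10^-3 = 9.88 × 10^-4 mol
[IO3^-] = 9.88 × 10^-4 / 0.0204 = 0.0484 mol/L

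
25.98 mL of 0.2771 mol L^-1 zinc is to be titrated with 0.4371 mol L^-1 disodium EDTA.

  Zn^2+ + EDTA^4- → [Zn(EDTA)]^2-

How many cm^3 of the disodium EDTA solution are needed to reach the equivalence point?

n(Zn2+) = 0.02598 L × 0.2771 mol/L = 7.199 × 10^-3 mol
n(EDTA) = 7.199 × 10^-3 mol (1:1 stoichiometry)
V(EDTA) = 7.199 × 10^-3 mol / 0.4371 mol/L = 0.01647 L = 16.47 mL

16.47 mL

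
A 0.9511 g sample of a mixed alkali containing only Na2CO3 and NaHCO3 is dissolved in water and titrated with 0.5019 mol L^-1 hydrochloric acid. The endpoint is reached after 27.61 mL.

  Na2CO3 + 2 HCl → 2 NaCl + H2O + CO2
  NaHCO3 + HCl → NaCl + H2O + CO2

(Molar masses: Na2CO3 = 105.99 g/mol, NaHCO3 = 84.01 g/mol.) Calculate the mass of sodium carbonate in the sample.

0.3641 g

n(HCl) = 0.02761 × 0.5019 = 0.01386 mol
Let x = n(Na2CO3), y = n(NaHCO3).
Titrant: 2x + 1y = 0.01386;  mass: 105.99x + 84.01y = 0.9511
Solving, x = 3.435 × 10^-3 mol, y = 6.988 × 10^-3 mol
mass of Na2CO3 = 3.435 × 10^-3 × 105.99 = 0.3641 g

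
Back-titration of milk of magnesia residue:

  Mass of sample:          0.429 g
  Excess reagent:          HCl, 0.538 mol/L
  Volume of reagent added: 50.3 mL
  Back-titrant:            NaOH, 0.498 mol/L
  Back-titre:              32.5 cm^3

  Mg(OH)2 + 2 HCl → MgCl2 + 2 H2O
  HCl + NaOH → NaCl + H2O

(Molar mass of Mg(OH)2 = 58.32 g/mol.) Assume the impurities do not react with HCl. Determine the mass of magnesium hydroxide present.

n(HCl) added = 0.0503 × 0.538 = 0.0271 mol
n(NaOH) used in back-titration = 0.0325 × 0.498 = 0.0162 mol
n(HCl) left over = 0.0162 mol (1:1 ratio)
n(HCl) consumed by analyte = 0.0271 − 0.0162 = 0.0109 mol
From the 1:2 ratio, n(Mg(OH)2) = 1/2 × 0.0109 = 5.44 × 10^-3 mol
mass of Mg(OH)2 = 5.44 × 10^-3 × 58.32 = 0.317 g

0.317 g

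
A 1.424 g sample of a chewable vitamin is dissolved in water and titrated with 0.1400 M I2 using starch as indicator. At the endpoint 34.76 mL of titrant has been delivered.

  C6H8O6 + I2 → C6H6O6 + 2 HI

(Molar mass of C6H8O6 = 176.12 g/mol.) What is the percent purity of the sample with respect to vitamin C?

n(I2) = 0.03476 L × 0.1400 mol/L = 4.866 × 10^-3 mol
n(C6H8O6) = 4.866 × 10^-3 mol (1:1 ratio)
mass of C6H8O6 = 4.866 × 10^-3 × 176.12 g/mol = 0.8571 g
% C6H8O6 = 0.8571 / 1.424 × 100 = 60.19 %

60.19 %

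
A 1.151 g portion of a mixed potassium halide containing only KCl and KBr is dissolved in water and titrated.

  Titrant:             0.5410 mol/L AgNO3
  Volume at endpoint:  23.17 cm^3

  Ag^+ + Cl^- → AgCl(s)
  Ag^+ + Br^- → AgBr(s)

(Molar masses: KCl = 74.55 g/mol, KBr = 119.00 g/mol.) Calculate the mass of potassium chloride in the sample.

0.5713 g

n(AgNO3) = 0.02317 × 0.5410 = 0.01253 mol
Let x = n(KCl), y = n(KBr).
Titrant: 1x + 1y = 0.01253;  mass: 74.55x + 119.00y = 1.151
Solving, x = 7.664 × 10^-3 mol, y = 4.871 × 10^-3 mol
mass of KCl = 7.664 × 10^-3 × 74.55 = 0.5713 g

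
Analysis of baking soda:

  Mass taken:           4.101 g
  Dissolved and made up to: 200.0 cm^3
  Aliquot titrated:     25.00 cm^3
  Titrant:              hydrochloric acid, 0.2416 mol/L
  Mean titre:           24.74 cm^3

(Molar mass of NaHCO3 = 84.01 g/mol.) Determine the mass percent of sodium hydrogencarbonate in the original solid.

NaHCO3 + HCl → NaCl + H2O + CO2
n(HCl) per titration = 0.02474 × 0.2416 = 5.977 × 10^-3 mol
n(NaHCO3) in each aliquot = 5.977 × 10^-3 mol (1:1 ratio)
n(NaHCO3) in the whole flask = 5.977 × 10^-3 × 200.0/25.00 = 0.04782 mol
mass of NaHCO3 = 0.04782 × 84.01 = 4.017 g
% NaHCO3 = 4.017 / 4.101 × 100 = 97.96 %

97.96 %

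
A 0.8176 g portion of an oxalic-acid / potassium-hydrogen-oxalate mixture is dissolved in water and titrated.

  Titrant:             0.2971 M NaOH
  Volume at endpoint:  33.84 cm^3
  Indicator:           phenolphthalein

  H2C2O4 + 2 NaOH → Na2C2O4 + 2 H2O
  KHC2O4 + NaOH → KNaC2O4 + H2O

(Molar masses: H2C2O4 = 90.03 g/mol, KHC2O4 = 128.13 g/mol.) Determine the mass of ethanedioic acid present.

0.2549 g

n(NaOH) = 0.03384 × 0.2971 = 0.01005 mol
Let x = n(H2C2O4), y = n(KHC2O4).
Titrant: 2x + 1y = 0.01005;  mass: 90.03x + 128.13y = 0.8176
Solving, x = 2.831 × 10^-3 mol, y = 4.392 × 10^-3 mol
mass of H2C2O4 = 2.831 × 10^-3 × 90.03 = 0.2549 g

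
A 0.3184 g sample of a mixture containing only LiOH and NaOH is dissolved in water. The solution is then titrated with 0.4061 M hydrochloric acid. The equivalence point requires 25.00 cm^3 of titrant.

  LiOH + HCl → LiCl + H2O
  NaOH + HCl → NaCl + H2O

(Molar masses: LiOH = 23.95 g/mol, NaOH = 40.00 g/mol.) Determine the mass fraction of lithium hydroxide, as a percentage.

41.10 %

n(HCl) = 0.02500 × 0.4061 = 0.01015 mol
Let x = n(LiOH), y = n(NaOH).
Titrant: 1x + 1y = 0.01015;  mass: 23.95x + 40.00y = 0.3184
Solving, x = 5.464 × 10^-3 mol, y = 4.688 × 10^-3 mol
mass of LiOH = 5.464 × 10^-3 × 23.95 = 0.1309 g
% LiOH = 0.1309 / 0.3184 × 100 = 41.10 %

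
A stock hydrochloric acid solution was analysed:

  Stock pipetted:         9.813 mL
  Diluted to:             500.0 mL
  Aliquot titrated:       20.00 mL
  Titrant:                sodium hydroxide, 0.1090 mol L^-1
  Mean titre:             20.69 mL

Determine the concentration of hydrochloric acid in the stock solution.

5.745 mol/L

HCl + NaOH → NaCl + H2O
n(NaOH) = 0.02069 × 0.1090 = 2.255 × 10^-3 mol
n(HCl) in the aliquot = 2.255 × 10^-3 mol (1:1 ratio)
[HCl]_dilute = 2.255 × 10^-3 / 0.02000 = 0.1128 mol/L
Dilution factor = 500.0 / 9.813 = 50.95
[HCl]_stock = 0.1128 × 50.95 = 5.745 mol/L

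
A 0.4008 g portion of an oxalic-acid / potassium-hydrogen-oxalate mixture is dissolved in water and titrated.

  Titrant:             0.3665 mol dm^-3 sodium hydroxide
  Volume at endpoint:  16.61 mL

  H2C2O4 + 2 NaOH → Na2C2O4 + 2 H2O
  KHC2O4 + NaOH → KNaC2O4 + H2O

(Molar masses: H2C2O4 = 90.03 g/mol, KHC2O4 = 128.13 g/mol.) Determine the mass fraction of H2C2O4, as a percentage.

n(NaOH) = 0.01661 × 0.3665 = 6.088 × 10^-3 mol
Let x = n(H2C2O4), y = n(KHC2O4).
Titrant: 2x + 1y = 6.088 × 10^-3;  mass: 90.03x + 128.13y = 0.4008
Solving, x = 2.281 × 10^-3 mol, y = 1.525 × 10^-3 mol
mass of H2C2O4 = 2.281 × 10^-3 × 90.03 = 0.2054 g
% H2C2O4 = 0.2054 / 0.4008 × 100 = 51.24 %

51.24 %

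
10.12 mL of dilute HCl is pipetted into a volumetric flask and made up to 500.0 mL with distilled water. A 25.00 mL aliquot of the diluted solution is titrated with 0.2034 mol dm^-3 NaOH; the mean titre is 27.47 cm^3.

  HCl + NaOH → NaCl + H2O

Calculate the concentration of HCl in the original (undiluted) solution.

11.04 mol/L

n(NaOH) = 0.02747 × 0.2034 = 5.587 × 10^-3 mol
n(HCl) in the aliquot = 5.587 × 10^-3 mol (1:1 ratio)
[HCl]_dilute = 5.587 × 10^-3 / 0.02500 = 0.2235 mol/L
Dilution factor = 500.0 / 10.12 = 49.41
[HCl]_stock = 0.2235 × 49.41 = 11.04 mol/L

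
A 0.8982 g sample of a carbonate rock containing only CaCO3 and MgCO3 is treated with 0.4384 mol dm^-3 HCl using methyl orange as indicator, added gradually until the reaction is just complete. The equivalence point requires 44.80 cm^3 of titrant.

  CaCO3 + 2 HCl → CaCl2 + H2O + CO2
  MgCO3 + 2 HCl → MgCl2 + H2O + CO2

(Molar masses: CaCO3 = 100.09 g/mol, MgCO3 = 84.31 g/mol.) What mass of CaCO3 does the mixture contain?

0.4457 g

n(HCl) = 0.04480 × 0.4384 = 0.01964 mol
Let x = n(CaCO3), y = n(MgCO3).
Titrant: 2x + 2y = 0.01964;  mass: 100.09x + 84.31y = 0.8982
Solving, x = 4.453 × 10^-3 mol, y = 5.368 × 10^-3 mol
mass of CaCO3 = 4.453 × 10^-3 × 100.09 = 0.4457 g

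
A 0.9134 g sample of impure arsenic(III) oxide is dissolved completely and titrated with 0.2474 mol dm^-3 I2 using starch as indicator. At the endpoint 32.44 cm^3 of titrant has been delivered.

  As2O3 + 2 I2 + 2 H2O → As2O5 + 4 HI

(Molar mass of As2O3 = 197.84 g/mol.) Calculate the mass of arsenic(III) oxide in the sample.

n(I2) = 0.03244 L × 0.2474 mol/L = 8.026 × 10^-3 mol
From the 1:2 ratio, n(As2O3) = 1/2 × 8.026 × 10^-3 = 4.013 × 10^-3 mol
mass of As2O3 = 4.013 × 10^-3 × 197.84 g/mol = 0.7939 g

0.7939 g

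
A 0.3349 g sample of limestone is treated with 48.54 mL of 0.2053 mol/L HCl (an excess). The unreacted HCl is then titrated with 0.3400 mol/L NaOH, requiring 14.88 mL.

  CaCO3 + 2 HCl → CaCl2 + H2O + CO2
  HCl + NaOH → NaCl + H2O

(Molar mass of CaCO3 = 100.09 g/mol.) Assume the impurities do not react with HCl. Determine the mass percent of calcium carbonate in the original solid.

n(HCl) added = 0.04854 × 0.2053 = 9.965 × 10^-3 mol
n(NaOH) used in back-titration = 0.01488 × 0.3400 = 5.059 × 10^-3 mol
n(HCl) left over = 5.059 × 10^-3 mol (1:1 ratio)
n(HCl) consumed by analyte = 9.965 × 10^-3 − 5.059 × 10^-3 = 4.906 × 10^-3 mol
From the 1:2 ratio, n(CaCO3) = 1/2 × 4.906 × 10^-3 = 2.453 × 10^-3 mol
mass of CaCO3 = 2.453 × 10^-3 × 100.09 = 0.2455 g
% CaCO3 = 0.2455 / 0.3349 × 100 = 73.31 %

73.31 %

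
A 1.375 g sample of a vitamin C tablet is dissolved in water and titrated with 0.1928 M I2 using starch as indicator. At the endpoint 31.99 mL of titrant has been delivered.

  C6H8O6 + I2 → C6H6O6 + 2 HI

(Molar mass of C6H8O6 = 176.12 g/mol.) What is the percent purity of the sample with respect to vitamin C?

79.00 %

n(I2) = 0.03199 L × 0.1928 mol/L = 6.168 × 10^-3 mol
n(C6H8O6) = 6.168 × 10^-3 mol (1:1 ratio)
mass of C6H8O6 = 6.168 × 10^-3 × 176.12 g/mol = 1.086 g
% C6H8O6 = 1.086 / 1.375 × 100 = 79.00 %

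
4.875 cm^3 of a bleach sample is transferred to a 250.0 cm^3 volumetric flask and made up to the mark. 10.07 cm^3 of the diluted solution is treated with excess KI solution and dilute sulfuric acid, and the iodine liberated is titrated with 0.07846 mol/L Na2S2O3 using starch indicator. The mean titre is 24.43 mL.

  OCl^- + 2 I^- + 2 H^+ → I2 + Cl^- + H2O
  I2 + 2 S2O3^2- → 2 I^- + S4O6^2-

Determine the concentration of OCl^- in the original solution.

n(S2O3^2-) = 0.02443 × 0.07846 = 1.917 × 10^-3 mol
n(I2) = n(S2O3^2-)/2 = 9.584 × 10^-4 mol
n(OCl^-) in the aliquot = 9.584 × 10^-4 mol (1:1 ratio)
[OCl^-]_dilute = 9.584 × 10^-4 / 0.01007 = 0.09517 mol/L
[OCl^-]_original = 0.09517 × 250.0/4.875 = 4.881 mol/L

4.881 mol/L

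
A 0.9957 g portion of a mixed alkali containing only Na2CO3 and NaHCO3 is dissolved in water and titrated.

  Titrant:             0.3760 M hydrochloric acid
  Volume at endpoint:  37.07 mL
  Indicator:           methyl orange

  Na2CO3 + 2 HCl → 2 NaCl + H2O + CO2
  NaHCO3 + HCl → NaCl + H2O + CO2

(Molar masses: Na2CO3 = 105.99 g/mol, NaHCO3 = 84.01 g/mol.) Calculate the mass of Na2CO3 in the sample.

0.2995 g

n(HCl) = 0.03707 × 0.3760 = 0.01394 mol
Let x = n(Na2CO3), y = n(NaHCO3).
Titrant: 2x + 1y = 0.01394;  mass: 105.99x + 84.01y = 0.9957
Solving, x = 2.825 × 10^-3 mol, y = 8.288 × 10^-3 mol
mass of Na2CO3 = 2.825 × 10^-3 × 105.99 = 0.2995 g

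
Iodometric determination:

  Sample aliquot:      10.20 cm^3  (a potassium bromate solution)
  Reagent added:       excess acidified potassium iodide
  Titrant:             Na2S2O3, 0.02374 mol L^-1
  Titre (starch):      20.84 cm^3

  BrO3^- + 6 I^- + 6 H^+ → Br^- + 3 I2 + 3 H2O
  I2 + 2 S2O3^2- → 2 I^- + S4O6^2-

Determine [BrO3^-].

n(S2O3^2-) = 0.02084 × 0.02374 = 4.947 × 10^-4 mol
n(I2) = n(S2O3^2-)/2 = 2.474 × 10^-4 mol
From the 1:3 ratio, n(BrO3^-) in the aliquot = 1/3 × 2.474 × 10^-4 = 8.246 × 10^-5 mol
[BrO3^-] = 8.246 × 10^-5 / 0.01020 = 0.008084 mol/L

0.008084 mol/L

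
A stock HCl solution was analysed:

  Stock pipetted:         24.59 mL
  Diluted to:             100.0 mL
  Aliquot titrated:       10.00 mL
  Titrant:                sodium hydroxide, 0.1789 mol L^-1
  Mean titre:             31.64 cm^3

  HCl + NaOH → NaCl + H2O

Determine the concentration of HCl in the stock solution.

2.302 mol/L

n(NaOH) = 0.03164 × 0.1789 = 5.660 × 10^-3 mol
n(HCl) in the aliquot = 5.660 × 10^-3 mol (1:1 ratio)
[HCl]_dilute = 5.660 × 10^-3 / 0.01000 = 0.5660 mol/L
Dilution factor = 100.0 / 24.59 = 4.067
[HCl]_stock = 0.5660 × 4.067 = 2.302 mol/L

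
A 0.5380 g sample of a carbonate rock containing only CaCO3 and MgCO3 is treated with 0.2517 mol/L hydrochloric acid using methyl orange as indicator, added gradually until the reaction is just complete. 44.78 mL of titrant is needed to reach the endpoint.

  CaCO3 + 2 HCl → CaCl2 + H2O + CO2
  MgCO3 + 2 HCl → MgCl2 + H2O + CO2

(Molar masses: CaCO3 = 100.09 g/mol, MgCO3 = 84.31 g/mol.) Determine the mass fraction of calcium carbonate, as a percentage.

74.12 %

n(HCl) = 0.04478 × 0.2517 = 0.01127 mol
Let x = n(CaCO3), y = n(MgCO3).
Titrant: 2x + 2y = 0.01127;  mass: 100.09x + 84.31y = 0.5380
Solving, x = 3.984 × 10^-3 mol, y = 1.652 × 10^-3 mol
mass of CaCO3 = 3.984 × 10^-3 × 100.09 = 0.3987 g
% CaCO3 = 0.3987 / 0.5380 × 100 = 74.12 %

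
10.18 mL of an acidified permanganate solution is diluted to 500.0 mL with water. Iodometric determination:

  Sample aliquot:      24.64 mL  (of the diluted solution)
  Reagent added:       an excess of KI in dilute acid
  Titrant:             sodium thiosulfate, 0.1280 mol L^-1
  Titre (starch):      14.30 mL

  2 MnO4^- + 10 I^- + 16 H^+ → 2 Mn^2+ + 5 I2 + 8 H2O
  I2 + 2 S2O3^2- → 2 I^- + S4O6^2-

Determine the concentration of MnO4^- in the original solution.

0.7297 mol/L

n(S2O3^2-) = 0.01430 × 0.1280 = 1.830 × 10^-3 mol
n(I2) = n(S2O3^2-)/2 = 9.152 × 10^-4 mol
From the 2:5 ratio, n(MnO4^-) in the aliquot = 2/5 × 9.152 × 10^-4 = 3.661 × 10^-4 mol
[MnO4^-]_dilute = 3.661 × 10^-4 / 0.02464 = 0.01486 mol/L
[MnO4^-]_original = 0.01486 × 500.0/10.18 = 0.7297 mol/L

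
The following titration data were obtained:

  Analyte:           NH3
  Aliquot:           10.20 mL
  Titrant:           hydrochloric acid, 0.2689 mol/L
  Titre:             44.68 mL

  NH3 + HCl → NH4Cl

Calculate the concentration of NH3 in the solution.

n(HCl) = 0.04468 L × 0.2689 mol/L = 0.01201 mol
n(NH3) = 0.01201 mol (1:1 mole ratio)
[NH3] = 0.01201 mol / 0.01020 L = 1.178 mol/L

1.178 mol/L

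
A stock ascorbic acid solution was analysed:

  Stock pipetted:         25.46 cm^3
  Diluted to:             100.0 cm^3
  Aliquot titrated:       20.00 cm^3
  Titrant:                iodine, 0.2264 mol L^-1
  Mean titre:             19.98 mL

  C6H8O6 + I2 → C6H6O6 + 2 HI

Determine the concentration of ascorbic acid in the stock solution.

0.8883 mol/L

n(I2) = 0.01998 × 0.2264 = 4.523 × 10^-3 mol
n(C6H8O6) in the aliquot = 4.523 × 10^-3 mol (1:1 ratio)
[C6H8O6]_dilute = 4.523 × 10^-3 / 0.02000 = 0.2262 mol/L
Dilution factor = 100.0 / 25.46 = 3.928
[C6H8O6]_stock = 0.2262 × 3.928 = 0.8883 mol/L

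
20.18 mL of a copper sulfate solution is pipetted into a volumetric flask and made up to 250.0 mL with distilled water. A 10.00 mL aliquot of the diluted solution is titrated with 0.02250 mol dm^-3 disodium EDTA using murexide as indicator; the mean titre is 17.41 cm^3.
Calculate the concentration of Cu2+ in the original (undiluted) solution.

Cu^2+ + EDTA^4- → [Cu(EDTA)]^2-
n(EDTA) = 0.01741 × 0.02250 = 3.917 × 10^-4 mol
n(Cu2+) in the aliquot = 3.917 × 10^-4 mol (1:1 ratio)
[Cu2+]_dilute = 3.917 × 10^-4 / 0.01000 = 0.03917 mol/L
Dilution factor = 250.0 / 20.18 = 12.39
[Cu2+]_stock = 0.03917 × 12.39 = 0.4853 mol/L

0.4853 mol/L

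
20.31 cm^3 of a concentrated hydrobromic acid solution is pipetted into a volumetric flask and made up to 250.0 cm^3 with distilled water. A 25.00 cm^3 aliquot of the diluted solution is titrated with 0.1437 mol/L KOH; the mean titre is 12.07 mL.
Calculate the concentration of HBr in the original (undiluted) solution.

HBr + KOH → KBr + H2O
n(KOH) = 0.01207 × 0.1437 = 1.734 × 10^-3 mol
n(HBr) in the aliquot = 1.734 × 10^-3 mol (1:1 ratio)
[HBr]_dilute = 1.734 × 10^-3 / 0.02500 = 0.06938 mol/L
Dilution factor = 250.0 / 20.31 = 12.31
[HBr]_stock = 0.06938 × 12.31 = 0.8540 mol/L

0.8540 mol/L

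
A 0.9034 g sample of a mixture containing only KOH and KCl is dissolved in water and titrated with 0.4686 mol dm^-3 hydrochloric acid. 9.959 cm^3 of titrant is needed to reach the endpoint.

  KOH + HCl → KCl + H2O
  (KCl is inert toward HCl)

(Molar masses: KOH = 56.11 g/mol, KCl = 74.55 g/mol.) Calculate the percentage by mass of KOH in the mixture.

n(HCl) = 0.009959 × 0.4686 = 4.667 × 10^-3 mol
Let x = n(KOH), y = n(KCl).
Titrant: 1x = 4.667 × 10^-3;  mass: 56.11x + 74.55y = 0.9034
Solving, x = 4.667 × 10^-3 mol, y = 8.606 × 10^-3 mol
mass of KOH = 4.667 × 10^-3 × 56.11 = 0.2619 g
% KOH = 0.2619 / 0.9034 × 100 = 28.99 %

28.99 %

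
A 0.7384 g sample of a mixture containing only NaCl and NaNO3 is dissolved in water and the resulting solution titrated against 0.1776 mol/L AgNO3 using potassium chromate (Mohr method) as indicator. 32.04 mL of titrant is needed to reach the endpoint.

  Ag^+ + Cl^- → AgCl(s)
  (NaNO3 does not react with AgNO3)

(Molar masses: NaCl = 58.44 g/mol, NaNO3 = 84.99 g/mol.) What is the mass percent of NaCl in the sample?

45.04 %

n(AgNO3) = 0.03204 × 0.1776 = 5.690 × 10^-3 mol
Let x = n(NaCl), y = n(NaNO3).
Titrant: 1x = 5.690 × 10^-3;  mass: 58.44x + 84.99y = 0.7384
Solving, x = 5.690 × 10^-3 mol, y = 4.775 × 10^-3 mol
mass of NaCl = 5.690 × 10^-3 × 58.44 = 0.3325 g
% NaCl = 0.3325 / 0.7384 × 100 = 45.04 %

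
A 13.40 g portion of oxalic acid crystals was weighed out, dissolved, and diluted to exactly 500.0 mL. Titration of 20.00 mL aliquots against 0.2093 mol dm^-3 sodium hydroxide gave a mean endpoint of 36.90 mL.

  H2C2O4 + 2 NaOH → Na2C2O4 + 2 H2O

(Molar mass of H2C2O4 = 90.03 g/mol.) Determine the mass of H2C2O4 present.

8.691 g

n(NaOH) per titration = 0.03690 × 0.2093 = 7.723 × 10^-3 mol
From the 1:2 ratio, n(H2C2O4) in each aliquot = 1/2 × 7.723 × 10^-3 = 3.862 × 10^-3 mol
n(H2C2O4) in the whole flask = 3.862 × 10^-3 × 500.0/20.00 = 0.09654 mol
mass of H2C2O4 = 0.09654 × 90.03 = 8.691 g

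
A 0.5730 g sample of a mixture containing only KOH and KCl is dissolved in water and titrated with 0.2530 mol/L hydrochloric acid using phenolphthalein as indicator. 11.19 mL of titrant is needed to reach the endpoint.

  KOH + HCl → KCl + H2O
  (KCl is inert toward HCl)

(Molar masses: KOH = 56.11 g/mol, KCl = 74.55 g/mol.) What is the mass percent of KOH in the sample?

n(HCl) = 0.01119 × 0.2530 = 2.831 × 10^-3 mol
Let x = n(KOH), y = n(KCl).
Titrant: 1x = 2.831 × 10^-3;  mass: 56.11x + 74.55y = 0.5730
Solving, x = 2.831 × 10^-3 mol, y = 5.555 × 10^-3 mol
mass of KOH = 2.831 × 10^-3 × 56.11 = 0.1589 g
% KOH = 0.1589 / 0.5730 × 100 = 27.72 %

27.72 %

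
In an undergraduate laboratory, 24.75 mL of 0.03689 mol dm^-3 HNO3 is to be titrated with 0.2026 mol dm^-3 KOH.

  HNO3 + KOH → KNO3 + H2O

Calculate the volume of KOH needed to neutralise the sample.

4.507 mL

n(HNO3) = 0.02475 L × 0.03689 mol/L = 9.130 × 10^-4 mol
n(KOH) = 9.130 × 10^-4 mol (1:1 stoichiometry)
V(KOH) = 9.130 × 10^-4 mol / 0.2026 mol/L = 0.004507 L = 4.507 mL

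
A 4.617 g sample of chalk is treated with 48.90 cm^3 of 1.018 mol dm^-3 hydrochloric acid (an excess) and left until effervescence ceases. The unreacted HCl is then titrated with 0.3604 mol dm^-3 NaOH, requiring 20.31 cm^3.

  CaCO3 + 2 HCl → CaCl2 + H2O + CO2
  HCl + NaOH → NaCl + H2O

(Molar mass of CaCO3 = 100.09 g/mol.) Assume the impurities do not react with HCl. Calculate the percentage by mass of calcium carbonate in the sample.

46.02 %

n(HCl) added = 0.04890 × 1.018 = 0.04978 mol
n(NaOH) used in back-titration = 0.02031 × 0.3604 = 7.320 × 10^-3 mol
n(HCl) left over = 7.320 × 10^-3 mol (1:1 ratio)
n(HCl) consumed by analyte = 0.04978 − 7.320 × 10^-3 = 0.04246 mol
From the 1:2 ratio, n(CaCO3) = 1/2 × 0.04246 = 0.02123 mol
mass of CaCO3 = 0.02123 × 100.09 = 2.125 g
% CaCO3 = 2.125 / 4.617 × 100 = 46.02 %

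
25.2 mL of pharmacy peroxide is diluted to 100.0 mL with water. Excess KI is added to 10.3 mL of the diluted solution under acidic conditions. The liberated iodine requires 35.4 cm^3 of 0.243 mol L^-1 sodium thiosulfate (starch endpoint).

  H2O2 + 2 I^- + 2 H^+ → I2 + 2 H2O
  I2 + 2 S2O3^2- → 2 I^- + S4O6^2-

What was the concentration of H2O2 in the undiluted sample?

1.66 mol/L

n(S2O3^2-) = 0.0354 × 0.243 = 8.60 × 10^-3 mol
n(I2) = n(S2O3^2-)/2 = 4.30 × 10^-3 mol
n(H2O2) in the aliquot = 4.30 × 10^-3 mol (1:1 ratio)
[H2O2]_dilute = 4.30 × 10^-3 / 0.0103 = 0.418 mol/L
[H2O2]_original = 0.418 × 100.0/25.2 = 1.66 mol/L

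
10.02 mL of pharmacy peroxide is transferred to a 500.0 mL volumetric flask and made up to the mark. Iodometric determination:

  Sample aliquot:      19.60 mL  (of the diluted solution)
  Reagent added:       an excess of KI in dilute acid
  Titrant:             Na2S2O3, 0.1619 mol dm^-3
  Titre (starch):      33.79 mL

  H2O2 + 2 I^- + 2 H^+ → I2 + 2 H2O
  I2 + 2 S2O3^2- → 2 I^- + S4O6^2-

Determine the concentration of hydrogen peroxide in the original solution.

6.964 mol/L

n(S2O3^2-) = 0.03379 × 0.1619 = 5.471 × 10^-3 mol
n(I2) = n(S2O3^2-)/2 = 2.735 × 10^-3 mol
n(H2O2) in the aliquot = 2.735 × 10^-3 mol (1:1 ratio)
[H2O2]_dilute = 2.735 × 10^-3 / 0.01960 = 0.1396 mol/L
[H2O2]_original = 0.1396 × 500.0/10.02 = 6.964 mol/L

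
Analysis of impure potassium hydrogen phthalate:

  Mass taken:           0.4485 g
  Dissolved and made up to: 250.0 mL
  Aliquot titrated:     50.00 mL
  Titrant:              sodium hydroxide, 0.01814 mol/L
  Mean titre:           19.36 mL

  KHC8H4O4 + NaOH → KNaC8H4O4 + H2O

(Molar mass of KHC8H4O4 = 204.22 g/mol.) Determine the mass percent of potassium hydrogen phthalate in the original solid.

n(NaOH) per titration = 0.01936 × 0.01814 = 3.512 × 10^-4 mol
n(KHC8H4O4) in each aliquot = 3.512 × 10^-4 mol (1:1 ratio)
n(KHC8H4O4) in the whole flask = 3.512 × 10^-4 × 250.0/50.00 = 1.756 × 10^-3 mol
mass of KHC8H4O4 = 1.756 × 10^-3 × 204.22 = 0.3586 g
% KHC8H4O4 = 0.3586 / 0.4485 × 100 = 79.96 %

79.96 %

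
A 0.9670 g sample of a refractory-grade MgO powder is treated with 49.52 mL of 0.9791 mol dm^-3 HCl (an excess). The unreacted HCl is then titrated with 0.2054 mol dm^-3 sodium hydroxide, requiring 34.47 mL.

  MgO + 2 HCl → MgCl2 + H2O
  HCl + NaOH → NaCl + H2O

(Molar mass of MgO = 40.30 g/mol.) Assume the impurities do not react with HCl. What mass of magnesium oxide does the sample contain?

n(HCl) added = 0.04952 × 0.9791 = 0.04849 mol
n(NaOH) used in back-titration = 0.03447 × 0.2054 = 7.080 × 10^-3 mol
n(HCl) left over = 7.080 × 10^-3 mol (1:1 ratio)
n(HCl) consumed by analyte = 0.04849 − 7.080 × 10^-3 = 0.04140 mol
From the 1:2 ratio, n(MgO) = 1/2 × 0.04140 = 0.02070 mol
mass of MgO = 0.02070 × 40.30 = 0.8343 g

0.8343 g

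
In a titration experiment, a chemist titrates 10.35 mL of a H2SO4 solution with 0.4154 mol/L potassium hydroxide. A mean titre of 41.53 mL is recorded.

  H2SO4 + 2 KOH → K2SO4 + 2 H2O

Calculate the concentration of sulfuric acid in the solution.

n(KOH) = 0.04153 L × 0.4154 mol/L = 0.01725 mol
From the 1:2 mole ratio, n(H2SO4) = 1/2 × 0.01725 = 8.626 × 10^-3 mol
[H2SO4] = 8.626 × 10^-3 mol / 0.01035 L = 0.8334 mol/L

0.8334 mol/L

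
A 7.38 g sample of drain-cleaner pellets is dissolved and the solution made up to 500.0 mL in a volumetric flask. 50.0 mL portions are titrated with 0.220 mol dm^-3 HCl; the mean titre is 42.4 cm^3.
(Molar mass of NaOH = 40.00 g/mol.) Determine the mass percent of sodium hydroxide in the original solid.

50.6 %

NaOH + HCl → NaCl + H2O
n(HCl) per titration = 0.0424 × 0.220 = 9.33 × 10^-3 mol
n(NaOH) in each aliquot = 9.33 × 10^-3 mol (1:1 ratio)
n(NaOH) in the whole flask = 9.33 × 10^-3 × 500.0/50.0 = 0.0933 mol
mass of NaOH = 0.0933 × 40.00 = 3.73 g
% NaOH = 3.73 / 7.38 × 100 = 50.6 %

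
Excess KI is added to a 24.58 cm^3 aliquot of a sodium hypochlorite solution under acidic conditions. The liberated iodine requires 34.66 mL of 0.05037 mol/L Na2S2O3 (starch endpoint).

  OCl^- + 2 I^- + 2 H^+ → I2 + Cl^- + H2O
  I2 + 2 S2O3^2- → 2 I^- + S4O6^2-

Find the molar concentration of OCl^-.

0.03551 mol/L

n(S2O3^2-) = 0.03466 × 0.05037 = 1.746 × 10^-3 mol
n(I2) = n(S2O3^2-)/2 = 8.729 × 10^-4 mol
n(OCl^-) in the aliquot = 8.729 × 10^-4 mol (1:1 ratio)
[OCl^-] = 8.729 × 10^-4 / 0.02458 = 0.03551 mol/L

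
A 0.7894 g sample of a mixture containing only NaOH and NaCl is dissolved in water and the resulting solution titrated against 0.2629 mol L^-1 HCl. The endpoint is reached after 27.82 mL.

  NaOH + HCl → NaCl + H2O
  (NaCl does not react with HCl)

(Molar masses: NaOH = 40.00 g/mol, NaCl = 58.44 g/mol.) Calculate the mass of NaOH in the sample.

0.2926 g

n(HCl) = 0.02782 × 0.2629 = 7.314 × 10^-3 mol
Let x = n(NaOH), y = n(NaCl).
Titrant: 1x = 7.314 × 10^-3;  mass: 40.00x + 58.44y = 0.7894
Solving, x = 7.314 × 10^-3 mol, y = 8.502 × 10^-3 mol
mass of NaOH = 7.314 × 10^-3 × 40.00 = 0.2926 g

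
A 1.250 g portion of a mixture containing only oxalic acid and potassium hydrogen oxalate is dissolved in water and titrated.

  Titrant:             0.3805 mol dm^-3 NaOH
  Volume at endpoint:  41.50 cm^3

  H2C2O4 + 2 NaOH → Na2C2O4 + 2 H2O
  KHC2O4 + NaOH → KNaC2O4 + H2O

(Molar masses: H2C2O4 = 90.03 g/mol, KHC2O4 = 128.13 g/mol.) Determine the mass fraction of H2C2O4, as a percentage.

33.50 %

n(NaOH) = 0.04150 × 0.3805 = 0.01579 mol
Let x = n(H2C2O4), y = n(KHC2O4).
Titrant: 2x + 1y = 0.01579;  mass: 90.03x + 128.13y = 1.250
Solving, x = 4.652 × 10^-3 mol, y = 6.487 × 10^-3 mol
mass of H2C2O4 = 4.652 × 10^-3 × 90.03 = 0.4188 g
% H2C2O4 = 0.4188 / 1.250 × 100 = 33.50 %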